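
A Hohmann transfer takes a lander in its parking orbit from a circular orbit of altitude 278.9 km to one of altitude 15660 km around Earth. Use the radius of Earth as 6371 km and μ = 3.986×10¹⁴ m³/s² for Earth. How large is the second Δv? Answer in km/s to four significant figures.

r₁ = 6371 + 278.9 = 6649.9 km = 6.6499×10⁶ m.
r₂ = 6371 + 15660 = 22031 km = 2.2031×10⁷ m.
Transfer ellipse a_t = (r₁ + r₂)/2 = 1.434×10⁷ m.
At r₁: circular v_c1 = √(μ/r₁) = 7742 m/s; transfer-perigee v_p = √[μ(2/r₁ − 1/a_t)] = 9596 m/s.
At r₂: circular v_c2 = √(μ/r₂) = 4254 m/s; transfer-apogee v_a = √[μ(2/r₂ − 1/a_t)] = 2897 m/s.
Δv₂ = v_c2 − v_a = 1357 m/s.
= 1.357 km/s.

Δv ≈ 1.357 km/s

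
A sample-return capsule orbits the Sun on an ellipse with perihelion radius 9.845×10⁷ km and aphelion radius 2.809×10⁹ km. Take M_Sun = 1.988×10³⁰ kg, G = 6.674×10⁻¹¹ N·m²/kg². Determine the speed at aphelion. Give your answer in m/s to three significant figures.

v ≈ 1790 m/s

μ = GM = 6.674×10⁻¹¹ × 1.988×10³⁰ = 1.327×10²⁰ m³/s².
Semi-major axis a = (r_p + r_a)/2 = 1.4537×10⁹ km = 1.454×10¹² m.
Vis-viva: v² = μ(2/r − 1/a) = 1.327×10²⁰ × (7.120×10⁻¹³ − 6.879×10⁻¹³) = 3.199×10⁶ m²/s².
v = 1789 m/s.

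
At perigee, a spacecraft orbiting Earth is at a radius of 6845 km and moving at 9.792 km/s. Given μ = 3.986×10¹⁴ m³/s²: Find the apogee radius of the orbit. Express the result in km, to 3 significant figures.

apogee radius ≈ 31900 km

r_p = 6.845×10⁶ m.
Specific energy ε = v²/2 − μ/r = -1.029×10⁷ J/kg, so a = −μ/(2ε) = 1.937×10⁷ m.
The apsides satisfy r_p + r_a = 2a, so the apogee radius is 2a − r_p = 3.189×10⁷ m = 31889 km.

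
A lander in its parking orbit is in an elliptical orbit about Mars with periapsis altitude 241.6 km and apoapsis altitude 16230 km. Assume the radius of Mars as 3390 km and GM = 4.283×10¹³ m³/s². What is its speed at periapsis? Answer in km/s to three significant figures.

r_p = 3390 + 241.6 = 3631.6 km = 3.6316×10⁶ m.
r_a = 3390 + 16230 = 19620 km = 1.9620×10⁷ m.
Semi-major axis a = (r_p + r_a)/2 = 11626 km = 1.163×10⁷ m.
Vis-viva: v² = μ(2/r − 1/a) = 4.283×10¹³ × (5.507×10⁻⁷ − 8.602×10⁻⁸) = 1.990×10⁷ m²/s².
v = 4461 m/s = 4.461 km/s.

v ≈ 4.46 km/s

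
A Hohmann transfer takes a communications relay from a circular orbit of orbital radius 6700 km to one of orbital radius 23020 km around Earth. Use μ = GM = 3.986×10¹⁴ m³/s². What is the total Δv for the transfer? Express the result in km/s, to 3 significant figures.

Δv_total ≈ 3.25 km/s

r₁ = 6700 km = 6.700×10⁶ m.
r₂ = 23020 km = 2.302×10⁷ m.
Transfer ellipse a_t = (r₁ + r₂)/2 = 1.486×10⁷ m.
At r₁: circular v_c1 = √(μ/r₁) = 7713 m/s; transfer-perigee v_p = √[μ(2/r₁ − 1/a_t)] = 9600 m/s.
Δv₁ = v_p − v_c1 = 1887 m/s.
At r₂: circular v_c2 = √(μ/r₂) = 4161 m/s; transfer-apogee v_a = √[μ(2/r₂ − 1/a_t)] = 2794 m/s.
Δv₂ = v_c2 − v_a = 1367 m/s.
Total Δv = Δv₁ + Δv₂ = 3254 m/s = 3.254 km/s.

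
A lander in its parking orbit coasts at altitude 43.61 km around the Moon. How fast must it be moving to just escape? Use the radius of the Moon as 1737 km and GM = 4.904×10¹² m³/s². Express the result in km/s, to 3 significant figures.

v_esc ≈ 2.35 km/s

r = 1737 + 43.61 = 1780.6 km = 1.7806×10⁶ m.
Escape speed v_esc = √(2μ/r) = √(2 × 4.904×10¹² / 1.781×10⁶) = √(5.508×10⁶) = 2347 m/s.
= 2.347 km/s.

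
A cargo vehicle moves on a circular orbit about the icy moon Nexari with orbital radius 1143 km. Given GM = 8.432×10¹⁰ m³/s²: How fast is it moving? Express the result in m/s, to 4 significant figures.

r = 1143 km = 1.143×10⁶ m.
For a circular orbit v = √(μ/r) = √(8.432×10¹⁰ / 1.143×10⁶) = √(7.377×10⁴) = 271.6 m/s.

v ≈ 271.6 m/s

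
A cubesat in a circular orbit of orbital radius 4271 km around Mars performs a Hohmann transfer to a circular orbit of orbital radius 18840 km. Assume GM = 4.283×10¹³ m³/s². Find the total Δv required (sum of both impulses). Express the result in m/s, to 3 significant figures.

r₁ = 4271 km = 4.271×10⁶ m.
r₂ = 18840 km = 1.884×10⁷ m.
Transfer ellipse a_t = (r₁ + r₂)/2 = 1.156×10⁷ m.
At r₁: circular v_c1 = √(μ/r₁) = 3167 m/s; transfer-periapsis v_p = √[μ(2/r₁ − 1/a_t)] = 4043 m/s.
Δv₁ = v_p − v_c1 = 876.8 m/s.
At r₂: circular v_c2 = √(μ/r₂) = 1508 m/s; transfer-apoapsis v_a = √[μ(2/r₂ − 1/a_t)] = 916.7 m/s.
Δv₂ = v_c2 − v_a = 591.1 m/s.
Total Δv = Δv₁ + Δv₂ = 1468 m/s.

Δv_total ≈ 1470 m/s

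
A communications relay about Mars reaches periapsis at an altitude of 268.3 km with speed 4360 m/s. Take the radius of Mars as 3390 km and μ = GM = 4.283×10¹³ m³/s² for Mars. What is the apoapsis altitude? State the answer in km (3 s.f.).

apoapsis altitude ≈ 12400 km

r_p = 3390 + 268.3 = 3658.3 km = 3.658×10⁶ m.
Specific energy ε = v²/2 − μ/r = -2.203×10⁶ J/kg, so a = −μ/(2ε) = 9.722×10⁶ m.
The apsides satisfy r_p + r_a = 2a, so the apoapsis radius is 2a − r_p = 1.578×10⁷ m = 15785 km.
Apoapsis altitude = 15785 − 3390 = 12395 km.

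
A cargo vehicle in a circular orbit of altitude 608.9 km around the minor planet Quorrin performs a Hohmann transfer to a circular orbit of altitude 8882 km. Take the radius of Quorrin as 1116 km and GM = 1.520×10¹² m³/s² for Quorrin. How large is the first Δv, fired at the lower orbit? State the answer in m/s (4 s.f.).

r₁ = 1116 + 608.9 = 1724.9 km = 1.7249×10⁶ m.
r₂ = 1116 + 8882 = 9998.0 km = 9.9980×10⁶ m.
Transfer ellipse a_t = (r₁ + r₂)/2 = 5.861×10⁶ m.
At r₁: circular v_c1 = √(μ/r₁) = 938.7 m/s; transfer-periapsis v_p = √[μ(2/r₁ − 1/a_t)] = 1226 m/s.
Δv₁ = v_p − v_c1 = 287.3 m/s.

Δv ≈ 287.3 m/s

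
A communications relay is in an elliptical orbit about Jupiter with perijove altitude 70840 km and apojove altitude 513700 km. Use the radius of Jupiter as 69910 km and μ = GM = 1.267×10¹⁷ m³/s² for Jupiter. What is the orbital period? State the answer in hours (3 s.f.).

T ≈ 33.8 hours

r_p = 69910 + 70840 = 140750 km = 1.4075×10⁸ m.
r_a = 69910 + 513700 = 583610 km = 5.8361×10⁸ m.
Semi-major axis a = (r_p + r_a)/2 = (1.4075×10⁵ + 5.8361×10⁵)/2 = 3.6218×10⁵ km = 3.622×10⁸ m.
By Kepler's third law T = 2π√(a³/μ) = 2π × 1.936×10⁴ = 1.217×10⁵ s.
= 33.80 hours.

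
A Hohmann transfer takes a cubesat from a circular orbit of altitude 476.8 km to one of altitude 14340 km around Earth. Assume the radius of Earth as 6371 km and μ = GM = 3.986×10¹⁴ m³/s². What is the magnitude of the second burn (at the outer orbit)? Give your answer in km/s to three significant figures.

r₁ = 6371 + 476.8 = 6847.8 km = 6.8478×10⁶ m.
r₂ = 6371 + 14340 = 20711 km = 2.0711×10⁷ m.
Transfer ellipse a_t = (r₁ + r₂)/2 = 1.378×10⁷ m.
At r₁: circular v_c1 = √(μ/r₁) = 7629 m/s; transfer-perigee v_p = √[μ(2/r₁ − 1/a_t)] = 9354 m/s.
At r₂: circular v_c2 = √(μ/r₂) = 4387 m/s; transfer-apogee v_a = √[μ(2/r₂ − 1/a_t)] = 3093 m/s.
Δv₂ = v_c2 − v_a = 1294 m/s.
= 1.294 km/s.

Δv ≈ 1.29 km/s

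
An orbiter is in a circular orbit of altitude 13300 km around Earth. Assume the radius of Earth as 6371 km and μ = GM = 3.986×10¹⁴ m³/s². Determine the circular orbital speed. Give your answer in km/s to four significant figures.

v ≈ 4.501 km/s

r = 6371 + 13300 = 19671 km = 1.9671×10⁷ m.
For a circular orbit v = √(μ/r) = √(3.986×10¹⁴ / 1.967×10⁷) = √(2.026×10⁷) = 4501 m/s.
That is 4.501 km/s.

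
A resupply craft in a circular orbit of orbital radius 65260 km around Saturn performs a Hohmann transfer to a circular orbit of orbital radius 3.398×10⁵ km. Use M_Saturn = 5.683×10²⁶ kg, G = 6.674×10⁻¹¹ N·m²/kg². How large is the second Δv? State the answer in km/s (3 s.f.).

μ = GM = 6.674×10⁻¹¹ × 5.683×10²⁶ = 3.793×10¹⁶ m³/s².
r₁ = 65260 km = 6.526×10⁷ m.
r₂ = 3.398×10⁵ km = 3.398×10⁸ m.
Transfer ellipse a_t = (r₁ + r₂)/2 = 2.025×10⁸ m.
At r₁: circular v_c1 = √(μ/r₁) = 24110 m/s; transfer-perikrone v_p = √[μ(2/r₁ − 1/a_t)] = 31230 m/s.
At r₂: circular v_c2 = √(μ/r₂) = 10570 m/s; transfer-apokrone v_a = √[μ(2/r₂ − 1/a_t)] = 5997 m/s.
Δv₂ = v_c2 − v_a = 4568 m/s.
= 4.568 km/s.

Δv ≈ 4.57 km/s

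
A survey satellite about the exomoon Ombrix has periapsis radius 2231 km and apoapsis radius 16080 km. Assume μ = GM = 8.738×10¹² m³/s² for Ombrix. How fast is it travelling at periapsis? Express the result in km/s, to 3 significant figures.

v ≈ 2.62 km/s

Semi-major axis a = (r_p + r_a)/2 = 9155.5 km = 9.156×10⁶ m.
Vis-viva: v² = μ(2/r − 1/a) = 8.738×10¹² × (8.965×10⁻⁷ − 1.092×10⁻⁷) = 6.879×10⁶ m²/s².
v = 2623 m/s = 2.623 km/s.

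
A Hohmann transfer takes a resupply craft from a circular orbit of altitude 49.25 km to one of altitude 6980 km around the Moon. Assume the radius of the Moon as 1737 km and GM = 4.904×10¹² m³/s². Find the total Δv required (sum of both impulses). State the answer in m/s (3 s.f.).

Δv_total ≈ 790 m/s

r₁ = 1737 + 49.25 = 1786.2 km = 1.7862×10⁶ m.
r₂ = 1737 + 6980 = 8717.0 km = 8.7170×10⁶ m.
Transfer ellipse a_t = (r₁ + r₂)/2 = 5.252×10⁶ m.
At r₁: circular v_c1 = √(μ/r₁) = 1657 m/s; transfer-perilune v_p = √[μ(2/r₁ − 1/a_t)] = 2135 m/s.
Δv₁ = v_p − v_c1 = 477.8 m/s.
At r₂: circular v_c2 = √(μ/r₂) = 750.1 m/s; transfer-apolune v_a = √[μ(2/r₂ − 1/a_t)] = 437.4 m/s.
Δv₂ = v_c2 − v_a = 312.6 m/s.
Total Δv = Δv₁ + Δv₂ = 790.4 m/s.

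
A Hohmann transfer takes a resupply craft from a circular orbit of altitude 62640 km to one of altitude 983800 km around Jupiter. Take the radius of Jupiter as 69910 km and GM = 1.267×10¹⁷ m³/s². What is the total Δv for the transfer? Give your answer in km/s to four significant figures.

r₁ = 69910 + 62640 = 132550 km = 1.3255×10⁸ m.
r₂ = 69910 + 983800 = 1053700 km = 1.0537×10⁹ m.
Transfer ellipse a_t = (r₁ + r₂)/2 = 5.931×10⁸ m.
At r₁: circular v_c1 = √(μ/r₁) = 30920 m/s; transfer-perijove v_p = √[μ(2/r₁ − 1/a_t)] = 41210 m/s.
Δv₁ = v_p − v_c1 = 10290 m/s.
At r₂: circular v_c2 = √(μ/r₂) = 10970 m/s; transfer-apojove v_a = √[μ(2/r₂ − 1/a_t)] = 5184 m/s.
Δv₂ = v_c2 − v_a = 5782 m/s.
Total Δv = Δv₁ + Δv₂ = 16070 m/s = 16.07 km/s.

Δv_total ≈ 16.07 km/s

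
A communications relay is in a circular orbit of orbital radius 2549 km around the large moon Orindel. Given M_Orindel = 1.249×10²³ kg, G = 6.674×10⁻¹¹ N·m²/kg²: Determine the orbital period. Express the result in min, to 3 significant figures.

μ = GM = 6.674×10⁻¹¹ × 1.249×10²³ = 8.336×10¹² m³/s².
r = 2549 km = 2.549×10⁶ m.
Kepler's third law: T = 2π√(r³/μ) = 2π√((2.549×10⁶)³ / 8.336×10¹²).
r³/μ = 1.987×10⁶ s², so T = 2π × 1.410×10³ = 8.856×10³ s.
Converting: 8.856×10³ s ÷ 60.00 = 147.6 min.

T ≈ 148 min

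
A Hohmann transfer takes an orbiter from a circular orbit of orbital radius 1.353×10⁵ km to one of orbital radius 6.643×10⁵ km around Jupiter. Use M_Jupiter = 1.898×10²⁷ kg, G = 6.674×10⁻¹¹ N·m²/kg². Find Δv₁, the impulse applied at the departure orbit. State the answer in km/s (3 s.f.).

Δv ≈ 8.84 km/s

μ = GM = 6.674×10⁻¹¹ × 1.898×10²⁷ = 1.267×10¹⁷ m³/s².
r₁ = 1.353×10⁵ km = 1.353×10⁸ m.
r₂ = 6.643×10⁵ km = 6.643×10⁸ m.
Transfer ellipse a_t = (r₁ + r₂)/2 = 3.998×10⁸ m.
At r₁: circular v_c1 = √(μ/r₁) = 30600 m/s; transfer-perijove v_p = √[μ(2/r₁ − 1/a_t)] = 39440 m/s.
Δv₁ = v_p − v_c1 = 8844 m/s.
= 8.844 km/s.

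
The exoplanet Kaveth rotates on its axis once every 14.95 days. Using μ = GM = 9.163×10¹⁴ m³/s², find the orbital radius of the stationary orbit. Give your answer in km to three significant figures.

r_sync ≈ 3.38×10⁵ km

T = 14.95 days = 1.292×10⁶ s.
A synchronous orbit has period T, so by Kepler's third law a = (μT²/4π²)^(1/3).
μT²/4π² = 9.163×10¹⁴ × (1.292×10⁶)² / 39.48 = 3.872×10²⁵ m³.
a = 3.383×10⁸ m = 3.3832×10⁵ km.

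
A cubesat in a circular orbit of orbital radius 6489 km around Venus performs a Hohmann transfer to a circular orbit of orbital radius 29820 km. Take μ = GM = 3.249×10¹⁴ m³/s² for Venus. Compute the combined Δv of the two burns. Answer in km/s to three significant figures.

Δv_total ≈ 3.32 km/s

r₁ = 6489 km = 6.489×10⁶ m.
r₂ = 29820 km = 2.982×10⁷ m.
Transfer ellipse a_t = (r₁ + r₂)/2 = 1.815×10⁷ m.
At r₁: circular v_c1 = √(μ/r₁) = 7076 m/s; transfer-periapsis v_p = √[μ(2/r₁ − 1/a_t)] = 9069 m/s.
Δv₁ = v_p − v_c1 = 1993 m/s.
At r₂: circular v_c2 = √(μ/r₂) = 3301 m/s; transfer-apoapsis v_a = √[μ(2/r₂ − 1/a_t)] = 1973 m/s.
Δv₂ = v_c2 − v_a = 1327 m/s.
Total Δv = Δv₁ + Δv₂ = 3320 m/s = 3.320 km/s.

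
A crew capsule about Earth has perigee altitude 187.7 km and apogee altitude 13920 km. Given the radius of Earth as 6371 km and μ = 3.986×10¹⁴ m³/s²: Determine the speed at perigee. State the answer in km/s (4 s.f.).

r_p = 6371 + 187.7 = 6558.7 km = 6.5587×10⁶ m.
r_a = 6371 + 13920 = 20291 km = 2.0291×10⁷ m.
Semi-major axis a = (r_p + r_a)/2 = 13425 km = 1.342×10⁷ m.
Vis-viva: v² = μ(2/r − 1/a) = 3.986×10¹⁴ × (3.049×10⁻⁷ − 7.449×10⁻⁸) = 9.186×10⁷ m²/s².
v = 9584 m/s = 9.584 km/s.

v ≈ 9.584 km/s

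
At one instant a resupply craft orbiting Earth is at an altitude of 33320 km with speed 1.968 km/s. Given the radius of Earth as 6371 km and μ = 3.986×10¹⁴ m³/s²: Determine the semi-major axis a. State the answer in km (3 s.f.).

a ≈ 24600 km

r = 6371 + 33320 = 39691 km = 3.969×10⁷ m.
Vis-viva rearranged: 1/a = 2/r − v²/μ = 5.039×10⁻⁸ − 9.717×10⁻⁹ = 4.067×10⁻⁸ m⁻¹.
a = 2.459×10⁷ m = 24587 km.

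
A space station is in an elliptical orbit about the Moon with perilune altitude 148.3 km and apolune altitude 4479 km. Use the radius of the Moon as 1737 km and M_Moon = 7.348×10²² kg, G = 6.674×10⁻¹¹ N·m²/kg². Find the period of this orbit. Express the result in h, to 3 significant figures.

μ = GM = 6.674×10⁻¹¹ × 7.348×10²² = 4.904×10¹² m³/s².
r_p = 1737 + 148.3 = 1885.3 km = 1.8853×10⁶ m.
r_a = 1737 + 4479 = 6216.0 km = 6.2160×10⁶ m.
Semi-major axis a = (r_p + r_a)/2 = (1885.3 + 6216.0)/2 = 4050.7 km = 4.051×10⁶ m.
By Kepler's third law T = 2π√(a³/μ) = 2π × 3.681×10³ = 2.313×10⁴ s.
= 6.425 h.

T ≈ 6.43 h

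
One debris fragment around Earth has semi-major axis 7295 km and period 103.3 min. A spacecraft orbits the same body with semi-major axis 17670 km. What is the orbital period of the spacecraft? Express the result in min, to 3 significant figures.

Kepler's third law: T² ∝ a³, so T₂ = T₁ (a₂/a₁)^(3/2).
a₂/a₁ = 2.422, (a₂/a₁)^(3/2) = 3.770.
T₂ = 103.3 × 3.770 = 389.4 min.

T₂ ≈ 389 min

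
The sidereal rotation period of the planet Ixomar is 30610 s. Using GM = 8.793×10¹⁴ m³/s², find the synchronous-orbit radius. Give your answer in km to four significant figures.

r_sync ≈ 27530 km

A synchronous orbit has period T, so by Kepler's third law a = (μT²/4π²)^(1/3).
μT²/4π² = 8.793×10¹⁴ × (3.061×10⁴)² / 39.48 = 2.087×10²² m³.
a = 2.753×10⁷ m = 27532 km.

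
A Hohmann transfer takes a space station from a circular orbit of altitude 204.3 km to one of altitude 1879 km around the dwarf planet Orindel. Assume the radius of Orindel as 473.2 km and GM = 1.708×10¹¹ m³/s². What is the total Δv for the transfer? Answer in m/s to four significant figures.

Δv_total ≈ 212.8 m/s

r₁ = 473.2 + 204.3 = 677.50 km = 6.7750×10⁵ m.
r₂ = 473.2 + 1879 = 2352.2 km = 2.3522×10⁶ m.
Transfer ellipse a_t = (r₁ + r₂)/2 = 1.515×10⁶ m.
At r₁: circular v_c1 = √(μ/r₁) = 502.1 m/s; transfer-periapsis v_p = √[μ(2/r₁ − 1/a_t)] = 625.7 m/s.
Δv₁ = v_p − v_c1 = 123.6 m/s.
At r₂: circular v_c2 = √(μ/r₂) = 269.5 m/s; transfer-apoapsis v_a = √[μ(2/r₂ − 1/a_t)] = 180.2 m/s.
Δv₂ = v_c2 − v_a = 89.26 m/s.
Total Δv = Δv₁ + Δv₂ = 212.8 m/s.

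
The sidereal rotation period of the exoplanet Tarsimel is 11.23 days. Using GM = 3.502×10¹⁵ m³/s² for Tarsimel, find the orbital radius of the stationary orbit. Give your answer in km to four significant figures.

T = 11.23 days = 9.703×10⁵ s.
A synchronous orbit has period T, so by Kepler's third law a = (μT²/4π²)^(1/3).
μT²/4π² = 3.502×10¹⁵ × (9.703×10⁵)² / 39.48 = 8.351×10²⁵ m³.
a = 4.371×10⁸ m = 4.3710×10⁵ km.

r_sync ≈ 4.371×10⁵ km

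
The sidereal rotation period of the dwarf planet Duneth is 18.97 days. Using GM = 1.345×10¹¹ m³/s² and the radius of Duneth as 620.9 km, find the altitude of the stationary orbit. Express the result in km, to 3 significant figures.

T = 18.97 days = 1.639×10⁶ s.
A synchronous orbit has period T, so by Kepler's third law a = (μT²/4π²)^(1/3).
μT²/4π² = 1.345×10¹¹ × (1.639×10⁶)² / 39.48 = 9.152×10²¹ m³.
a = 2.092×10⁷ m = 20917 km.
Altitude h = a − R = 20917 − 620.9 = 20297 km.

h_sync ≈ 20300 km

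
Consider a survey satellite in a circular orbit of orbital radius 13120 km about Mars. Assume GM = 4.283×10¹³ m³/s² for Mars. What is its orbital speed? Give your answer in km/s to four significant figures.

v ≈ 1.807 km/s

r = 13120 km = 1.312×10⁷ m.
For a circular orbit v = √(μ/r) = √(4.283×10¹³ / 1.312×10⁷) = √(3.264×10⁶) = 1807 m/s.
That is 1.807 km/s.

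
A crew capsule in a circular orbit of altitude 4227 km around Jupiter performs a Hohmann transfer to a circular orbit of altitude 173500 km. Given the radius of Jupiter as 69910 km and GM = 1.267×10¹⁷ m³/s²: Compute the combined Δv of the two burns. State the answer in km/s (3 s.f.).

r₁ = 69910 + 4227 = 74137 km = 7.4137×10⁷ m.
r₂ = 69910 + 173500 = 243410 km = 2.4341×10⁸ m.
Transfer ellipse a_t = (r₁ + r₂)/2 = 1.588×10⁸ m.
At r₁: circular v_c1 = √(μ/r₁) = 41340 m/s; transfer-perijove v_p = √[μ(2/r₁ − 1/a_t)] = 51190 m/s.
Δv₁ = v_p − v_c1 = 9846 m/s.
At r₂: circular v_c2 = √(μ/r₂) = 22810 m/s; transfer-apojove v_a = √[μ(2/r₂ − 1/a_t)] = 15590 m/s.
Δv₂ = v_c2 − v_a = 7225 m/s.
Total Δv = Δv₁ + Δv₂ = 17070 m/s = 17.07 km/s.

Δv_total ≈ 17.1 km/s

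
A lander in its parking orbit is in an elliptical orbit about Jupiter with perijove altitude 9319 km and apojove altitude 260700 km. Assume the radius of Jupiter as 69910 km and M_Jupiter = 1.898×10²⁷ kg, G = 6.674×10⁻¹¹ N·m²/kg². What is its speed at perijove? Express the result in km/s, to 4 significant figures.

v ≈ 50.79 km/s

μ = GM = 6.674×10⁻¹¹ × 1.898×10²⁷ = 1.267×10¹⁷ m³/s².
r_p = 69910 + 9319 = 79229 km = 7.9229×10⁷ m.
r_a = 69910 + 260700 = 330610 km = 3.3061×10⁸ m.
Semi-major axis a = (r_p + r_a)/2 = 2.0492×10⁵ km = 2.049×10⁸ m.
Vis-viva: v² = μ(2/r − 1/a) = 1.267×10¹⁷ × (2.524×10⁻⁸ − 4.880×10⁻⁹) = 2.579×10⁹ m²/s².
v = 50790 m/s = 50.79 km/s.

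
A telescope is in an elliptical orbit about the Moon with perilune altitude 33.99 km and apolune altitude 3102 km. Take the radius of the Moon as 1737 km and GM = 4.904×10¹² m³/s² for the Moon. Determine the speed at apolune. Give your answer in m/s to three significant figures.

r_p = 1737 + 33.99 = 1771.0 km = 1.7710×10⁶ m.
r_a = 1737 + 3102 = 4839.0 km = 4.8390×10⁶ m.
Semi-major axis a = (r_p + r_a)/2 = 3305.0 km = 3.305×10⁶ m.
Vis-viva: v² = μ(2/r − 1/a) = 4.904×10¹² × (4.133×10⁻⁷ − 3.026×10⁻⁷) = 5.431×10⁵ m²/s².
v = 736.9 m/s.

v ≈ 737 m/s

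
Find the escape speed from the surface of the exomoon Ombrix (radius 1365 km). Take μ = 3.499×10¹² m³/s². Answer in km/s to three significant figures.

r = R = 1.365×10⁶ m.
Escape speed v_esc = √(2μ/r) = √(2 × 3.499×10¹² / 1.365×10⁶) = √(5.127×10⁶) = 2264 m/s.
= 2.264 km/s.

v_esc ≈ 2.26 km/s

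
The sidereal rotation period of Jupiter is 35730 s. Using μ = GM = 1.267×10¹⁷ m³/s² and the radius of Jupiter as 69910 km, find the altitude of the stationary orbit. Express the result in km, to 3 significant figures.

A synchronous orbit has period T, so by Kepler's third law a = (μT²/4π²)^(1/3).
μT²/4π² = 1.267×10¹⁷ × (3.573×10⁴)² / 39.48 = 4.097×10²⁴ m³.
a = 1.600×10⁸ m = 1.6002×10⁵ km.
Altitude h = a − R = 1.6002×10⁵ − 69910 = 90105 km.

h_sync ≈ 90100 km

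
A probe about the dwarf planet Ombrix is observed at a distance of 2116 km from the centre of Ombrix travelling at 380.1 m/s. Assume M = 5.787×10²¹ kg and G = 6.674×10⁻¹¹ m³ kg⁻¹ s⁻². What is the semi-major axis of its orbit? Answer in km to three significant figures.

a ≈ 1750 km

μ = GM = 6.674×10⁻¹¹ × 5.787×10²¹ = 3.862×10¹¹ m³/s².
r = 2.116×10⁶ m.
Specific orbital energy ε = v²/2 − μ/r = (380.1)²/2 − 3.862×10¹¹/2.116×10⁶ = -1.103×10⁵ J/kg.
Since ε = −μ/(2a), a = −μ/(2ε) = 1.751×10⁶ m = 1751.0 km.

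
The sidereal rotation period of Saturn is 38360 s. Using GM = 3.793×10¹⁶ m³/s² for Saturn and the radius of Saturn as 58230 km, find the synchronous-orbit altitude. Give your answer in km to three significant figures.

h_sync ≈ 54000 km

A synchronous orbit has period T, so by Kepler's third law a = (μT²/4π²)^(1/3).
μT²/4π² = 3.793×10¹⁶ × (3.836×10⁴)² / 39.48 = 1.414×10²⁴ m³.
a = 1.122×10⁸ m = 1.1223×10⁵ km.
Altitude h = a − R = 1.1223×10⁵ − 58230 = 54005 km.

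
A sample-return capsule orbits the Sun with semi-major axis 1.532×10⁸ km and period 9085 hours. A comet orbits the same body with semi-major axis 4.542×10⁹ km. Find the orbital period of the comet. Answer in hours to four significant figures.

Kepler's third law: T² ∝ a³, so T₂ = T₁ (a₂/a₁)^(3/2).
a₂/a₁ = 29.65, (a₂/a₁)^(3/2) = 161.4.
T₂ = 9085 × 161.4 = 1.467×10⁶ hours.

T₂ ≈ 1.467×10⁶ hours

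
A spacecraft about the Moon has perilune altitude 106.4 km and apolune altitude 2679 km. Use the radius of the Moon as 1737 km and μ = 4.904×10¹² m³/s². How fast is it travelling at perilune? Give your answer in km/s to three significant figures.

v ≈ 1.94 km/s

r_p = 1737 + 106.4 = 1843.4 km = 1.8434×10⁶ m.
r_a = 1737 + 2679 = 4416.0 km = 4.4160×10⁶ m.
Semi-major axis a = (r_p + r_a)/2 = 3129.7 km = 3.130×10⁶ m.
Vis-viva: v² = μ(2/r − 1/a) = 4.904×10¹² × (1.085×10⁻⁶ − 3.195×10⁻⁷) = 3.754×10⁶ m²/s².
v = 1937 m/s = 1.937 km/s.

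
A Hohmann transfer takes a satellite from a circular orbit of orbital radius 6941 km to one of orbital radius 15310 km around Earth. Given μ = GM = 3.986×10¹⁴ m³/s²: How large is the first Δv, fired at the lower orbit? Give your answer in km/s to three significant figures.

r₁ = 6941 km = 6.941×10⁶ m.
r₂ = 15310 km = 1.531×10⁷ m.
Transfer ellipse a_t = (r₁ + r₂)/2 = 1.113×10⁷ m.
At r₁: circular v_c1 = √(μ/r₁) = 7578 m/s; transfer-perigee v_p = √[μ(2/r₁ − 1/a_t)] = 8890 m/s.
Δv₁ = v_p − v_c1 = 1312 m/s.
= 1.312 km/s.

Δv ≈ 1.31 km/s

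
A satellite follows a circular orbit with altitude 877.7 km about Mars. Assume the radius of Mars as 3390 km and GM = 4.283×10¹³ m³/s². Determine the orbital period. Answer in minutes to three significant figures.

r = 3390 + 877.7 = 4267.7 km = 4.2677×10⁶ m.
Kepler's third law: T = 2π√(r³/μ) = 2π√((4.268×10⁶)³ / 4.283×10¹³).
r³/μ = 1.815×10⁶ s², so T = 2π × 1.347×10³ = 8.464×10³ s.
Converting: 8.464×10³ s ÷ 60.00 = 141.1 minutes.

T ≈ 141 minutes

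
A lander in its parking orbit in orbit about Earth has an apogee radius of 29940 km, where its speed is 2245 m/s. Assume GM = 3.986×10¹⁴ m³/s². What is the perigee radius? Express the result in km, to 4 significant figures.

perigee radius ≈ 6990 km

r_a = 2.994×10⁷ m.
Specific energy ε = v²/2 − μ/r = -1.079×10⁷ J/kg, so a = −μ/(2ε) = 1.847×10⁷ m.
The apsides satisfy r_p + r_a = 2a, so the perigee radius is 2a − r_a = 6.990×10⁶ m = 6990.4 km.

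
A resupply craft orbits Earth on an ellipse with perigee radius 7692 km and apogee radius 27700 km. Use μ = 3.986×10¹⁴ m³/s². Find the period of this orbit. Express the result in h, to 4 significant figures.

Semi-major axis a = (r_p + r_a)/2 = (7692.0 + 27700)/2 = 17696 km = 1.770×10⁷ m.
By Kepler's third law T = 2π√(a³/μ) = 2π × 3.729×10³ = 2.343×10⁴ s.
= 6.508 h.

T ≈ 6.508 h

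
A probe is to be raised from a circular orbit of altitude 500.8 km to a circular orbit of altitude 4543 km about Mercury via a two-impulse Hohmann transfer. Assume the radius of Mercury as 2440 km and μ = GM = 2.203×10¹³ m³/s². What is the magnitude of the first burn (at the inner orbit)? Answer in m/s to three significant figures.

r₁ = 2440 + 500.8 = 2940.8 km = 2.9408×10⁶ m.
r₂ = 2440 + 4543 = 6983.0 km = 6.9830×10⁶ m.
Transfer ellipse a_t = (r₁ + r₂)/2 = 4.962×10⁶ m.
At r₁: circular v_c1 = √(μ/r₁) = 2737 m/s; transfer-periherm v_p = √[μ(2/r₁ − 1/a_t)] = 3247 m/s.
Δv₁ = v_p − v_c1 = 509.9 m/s.

Δv ≈ 510 m/s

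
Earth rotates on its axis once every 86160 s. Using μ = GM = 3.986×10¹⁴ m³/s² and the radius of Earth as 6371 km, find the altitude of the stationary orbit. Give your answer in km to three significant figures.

h_sync ≈ 35800 km

A synchronous orbit has period T, so by Kepler's third law a = (μT²/4π²)^(1/3).
μT²/4π² = 3.986×10¹⁴ × (8.616×10⁴)² / 39.48 = 7.495×10²² m³.
a = 4.216×10⁷ m = 42163 km.
Altitude h = a − R = 42163 − 6371 = 35792 km.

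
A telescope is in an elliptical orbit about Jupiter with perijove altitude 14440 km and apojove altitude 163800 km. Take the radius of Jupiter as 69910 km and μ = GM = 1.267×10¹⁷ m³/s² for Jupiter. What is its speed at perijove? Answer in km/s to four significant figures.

v ≈ 46.98 km/s

r_p = 69910 + 14440 = 84350 km = 8.4350×10⁷ m.
r_a = 69910 + 163800 = 233710 km = 2.3371×10⁸ m.
Semi-major axis a = (r_p + r_a)/2 = 1.5903×10⁵ km = 1.590×10⁸ m.
Vis-viva: v² = μ(2/r − 1/a) = 1.267×10¹⁷ × (2.371×10⁻⁸ − 6.288×10⁻⁹) = 2.207×10⁹ m²/s².
v = 46980 m/s = 46.98 km/s.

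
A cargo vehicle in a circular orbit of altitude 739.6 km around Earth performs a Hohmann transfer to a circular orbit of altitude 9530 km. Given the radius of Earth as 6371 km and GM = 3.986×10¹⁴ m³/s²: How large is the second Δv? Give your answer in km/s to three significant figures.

Δv ≈ 1.07 km/s

r₁ = 6371 + 739.6 = 7110.6 km = 7.1106×10⁶ m.
r₂ = 6371 + 9530 = 15901 km = 1.5901×10⁷ m.
Transfer ellipse a_t = (r₁ + r₂)/2 = 1.151×10⁷ m.
At r₁: circular v_c1 = √(μ/r₁) = 7487 m/s; transfer-perigee v_p = √[μ(2/r₁ − 1/a_t)] = 8802 m/s.
At r₂: circular v_c2 = √(μ/r₂) = 5007 m/s; transfer-apogee v_a = √[μ(2/r₂ − 1/a_t)] = 3936 m/s.
Δv₂ = v_c2 − v_a = 1071 m/s.
= 1.071 km/s.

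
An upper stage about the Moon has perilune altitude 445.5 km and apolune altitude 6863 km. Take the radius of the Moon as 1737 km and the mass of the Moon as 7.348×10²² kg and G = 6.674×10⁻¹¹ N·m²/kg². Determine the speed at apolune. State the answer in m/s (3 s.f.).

μ = GM = 6.674×10⁻¹¹ × 7.348×10²² = 4.904×10¹² m³/s².
r_p = 1737 + 445.5 = 2182.5 km = 2.1825×10⁶ m.
r_a = 1737 + 6863 = 8600.0 km = 8.6000×10⁶ m.
Semi-major axis a = (r_p + r_a)/2 = 5391.2 km = 5.391×10⁶ m.
Vis-viva: v² = μ(2/r − 1/a) = 4.904×10¹² × (2.326×10⁻⁷ − 1.855×10⁻⁷) = 2.308×10⁵ m²/s².
v = 480.5 m/s.

v ≈ 480 m/s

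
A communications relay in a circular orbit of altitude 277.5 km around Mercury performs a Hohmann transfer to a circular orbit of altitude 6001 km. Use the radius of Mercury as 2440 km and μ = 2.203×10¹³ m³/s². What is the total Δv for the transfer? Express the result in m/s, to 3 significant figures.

Δv_total ≈ 1140 m/s

r₁ = 2440 + 277.5 = 2717.5 km = 2.7175×10⁶ m.
r₂ = 2440 + 6001 = 8441.0 km = 8.4410×10⁶ m.
Transfer ellipse a_t = (r₁ + r₂)/2 = 5.579×10⁶ m.
At r₁: circular v_c1 = √(μ/r₁) = 2847 m/s; transfer-periherm v_p = √[μ(2/r₁ − 1/a_t)] = 3502 m/s.
Δv₁ = v_p − v_c1 = 654.9 m/s.
At r₂: circular v_c2 = √(μ/r₂) = 1616 m/s; transfer-apoherm v_a = √[μ(2/r₂ − 1/a_t)] = 1127 m/s.
Δv₂ = v_c2 − v_a = 488.0 m/s.
Total Δv = Δv₁ + Δv₂ = 1143 m/s.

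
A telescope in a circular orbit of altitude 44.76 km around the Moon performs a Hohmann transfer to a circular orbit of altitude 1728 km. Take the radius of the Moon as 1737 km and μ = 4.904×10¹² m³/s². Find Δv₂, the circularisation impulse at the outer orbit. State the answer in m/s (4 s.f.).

r₁ = 1737 + 44.76 = 1781.8 km = 1.7818×10⁶ m.
r₂ = 1737 + 1728 = 3465.0 km = 3.4650×10⁶ m.
Transfer ellipse a_t = (r₁ + r₂)/2 = 2.623×10⁶ m.
At r₁: circular v_c1 = √(μ/r₁) = 1659 m/s; transfer-perilune v_p = √[μ(2/r₁ − 1/a_t)] = 1907 m/s.
At r₂: circular v_c2 = √(μ/r₂) = 1190 m/s; transfer-apolune v_a = √[μ(2/r₂ − 1/a_t)] = 980.4 m/s.
Δv₂ = v_c2 − v_a = 209.2 m/s.

Δv ≈ 209.2 m/s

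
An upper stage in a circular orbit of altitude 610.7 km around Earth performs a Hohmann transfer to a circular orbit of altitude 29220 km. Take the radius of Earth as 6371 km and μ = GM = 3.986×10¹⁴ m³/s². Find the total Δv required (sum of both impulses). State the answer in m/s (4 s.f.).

r₁ = 6371 + 610.7 = 6981.7 km = 6.9817×10⁶ m.
r₂ = 6371 + 29220 = 35591 km = 3.5591×10⁷ m.
Transfer ellipse a_t = (r₁ + r₂)/2 = 2.129×10⁷ m.
At r₁: circular v_c1 = √(μ/r₁) = 7556 m/s; transfer-perigee v_p = √[μ(2/r₁ − 1/a_t)] = 9770 m/s.
Δv₁ = v_p − v_c1 = 2214 m/s.
At r₂: circular v_c2 = √(μ/r₂) = 3347 m/s; transfer-apogee v_a = √[μ(2/r₂ − 1/a_t)] = 1917 m/s.
Δv₂ = v_c2 − v_a = 1430 m/s.
Total Δv = Δv₁ + Δv₂ = 3644 m/s.

Δv_total ≈ 3644 m/s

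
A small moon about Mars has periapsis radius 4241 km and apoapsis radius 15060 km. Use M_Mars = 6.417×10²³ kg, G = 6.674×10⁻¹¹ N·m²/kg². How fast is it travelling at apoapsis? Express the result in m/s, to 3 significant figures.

v ≈ 1120 m/s

μ = GM = 6.674×10⁻¹¹ × 6.417×10²³ = 4.283×10¹³ m³/s².
Semi-major axis a = (r_p + r_a)/2 = 9650.5 km = 9.650×10⁶ m.
Vis-viva: v² = μ(2/r − 1/a) = 4.283×10¹³ × (1.328×10⁻⁷ − 1.036×10⁻⁷) = 1.250×10⁶ m²/s².
v = 1118 m/s.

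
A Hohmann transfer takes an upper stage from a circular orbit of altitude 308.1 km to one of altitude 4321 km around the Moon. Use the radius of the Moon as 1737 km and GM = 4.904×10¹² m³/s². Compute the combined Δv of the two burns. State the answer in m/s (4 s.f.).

r₁ = 1737 + 308.1 = 2045.1 km = 2.0451×10⁶ m.
r₂ = 1737 + 4321 = 6058.0 km = 6.0580×10⁶ m.
Transfer ellipse a_t = (r₁ + r₂)/2 = 4.052×10⁶ m.
At r₁: circular v_c1 = √(μ/r₁) = 1549 m/s; transfer-perilune v_p = √[μ(2/r₁ − 1/a_t)] = 1894 m/s.
Δv₁ = v_p − v_c1 = 345.0 m/s.
At r₂: circular v_c2 = √(μ/r₂) = 899.7 m/s; transfer-apolune v_a = √[μ(2/r₂ − 1/a_t)] = 639.2 m/s.
Δv₂ = v_c2 − v_a = 260.5 m/s.
Total Δv = Δv₁ + Δv₂ = 605.5 m/s.

Δv_total ≈ 605.5 m/s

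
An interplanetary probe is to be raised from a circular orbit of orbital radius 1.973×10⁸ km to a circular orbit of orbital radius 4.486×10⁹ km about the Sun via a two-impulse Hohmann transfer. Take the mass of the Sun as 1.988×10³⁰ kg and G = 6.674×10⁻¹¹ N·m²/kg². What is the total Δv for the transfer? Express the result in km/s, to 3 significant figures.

μ = GM = 6.674×10⁻¹¹ × 1.988×10³⁰ = 1.327×10²⁰ m³/s².
r₁ = 1.973×10⁸ km = 1.973×10¹¹ m.
r₂ = 4.486×10⁹ km = 4.486×10¹² m.
Transfer ellipse a_t = (r₁ + r₂)/2 = 2.342×10¹² m.
At r₁: circular v_c1 = √(μ/r₁) = 25930 m/s; transfer-perihelion v_p = √[μ(2/r₁ − 1/a_t)] = 35890 m/s.
Δv₁ = v_p − v_c1 = 9961 m/s.
At r₂: circular v_c2 = √(μ/r₂) = 5438 m/s; transfer-aphelion v_a = √[μ(2/r₂ − 1/a_t)] = 1579 m/s.
Δv₂ = v_c2 − v_a = 3860 m/s.
Total Δv = Δv₁ + Δv₂ = 13820 m/s = 13.82 km/s.

Δv_total ≈ 13.8 km/s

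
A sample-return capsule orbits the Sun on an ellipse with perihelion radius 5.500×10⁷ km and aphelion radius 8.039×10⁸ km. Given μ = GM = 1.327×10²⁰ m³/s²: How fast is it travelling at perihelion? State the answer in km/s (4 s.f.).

v ≈ 67.20 km/s

Semi-major axis a = (r_p + r_a)/2 = 4.2945×10⁸ km = 4.294×10¹¹ m.
Vis-viva: v² = μ(2/r − 1/a) = 1.327×10²⁰ × (3.636×10⁻¹¹ − 2.329×10⁻¹²) = 4.516×10⁹ m²/s².
v = 67200 m/s = 67.20 km/s.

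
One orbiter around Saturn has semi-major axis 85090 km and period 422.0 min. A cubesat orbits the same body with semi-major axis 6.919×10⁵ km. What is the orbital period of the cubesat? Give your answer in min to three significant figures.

T₂ ≈ 9780 min

Kepler's third law: T² ∝ a³, so T₂ = T₁ (a₂/a₁)^(3/2).
a₂/a₁ = 8.131, (a₂/a₁)^(3/2) = 23.19.
T₂ = 422.0 × 23.19 = 9785 min.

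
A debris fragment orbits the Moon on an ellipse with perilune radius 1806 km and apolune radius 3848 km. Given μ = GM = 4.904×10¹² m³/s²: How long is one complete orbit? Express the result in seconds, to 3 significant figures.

Semi-major axis a = (r_p + r_a)/2 = (1806.0 + 3848.0)/2 = 2827.0 km = 2.827×10⁶ m.
By Kepler's third law T = 2π√(a³/μ) = 2π × 2.146×10³ = 1.349×10⁴ s.

T ≈ 13500 seconds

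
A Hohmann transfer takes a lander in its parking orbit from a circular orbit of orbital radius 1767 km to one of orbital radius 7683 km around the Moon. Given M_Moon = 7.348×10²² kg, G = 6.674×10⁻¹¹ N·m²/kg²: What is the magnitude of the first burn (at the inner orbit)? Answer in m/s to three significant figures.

Δv ≈ 458 m/s

μ = GM = 6.674×10⁻¹¹ × 7.348×10²² = 4.904×10¹² m³/s².
r₁ = 1767 km = 1.767×10⁶ m.
r₂ = 7683 km = 7.683×10⁶ m.
Transfer ellipse a_t = (r₁ + r₂)/2 = 4.725×10⁶ m.
At r₁: circular v_c1 = √(μ/r₁) = 1666 m/s; transfer-perilune v_p = √[μ(2/r₁ − 1/a_t)] = 2124 m/s.
Δv₁ = v_p − v_c1 = 458.4 m/s.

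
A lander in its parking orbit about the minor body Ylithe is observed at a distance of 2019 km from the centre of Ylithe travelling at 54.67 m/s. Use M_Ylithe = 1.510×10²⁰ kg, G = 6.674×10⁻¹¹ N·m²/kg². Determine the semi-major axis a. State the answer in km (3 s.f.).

a ≈ 1440 km

μ = GM = 6.674×10⁻¹¹ × 1.510×10²⁰ = 1.008×10¹⁰ m³/s².
r = 2.019×10⁶ m.
Vis-viva rearranged: 1/a = 2/r − v²/μ = 9.906×10⁻⁷ − 2.966×10⁻⁷ = 6.940×10⁻⁷ m⁻¹.
a = 1.441×10⁶ m = 1440.9 km.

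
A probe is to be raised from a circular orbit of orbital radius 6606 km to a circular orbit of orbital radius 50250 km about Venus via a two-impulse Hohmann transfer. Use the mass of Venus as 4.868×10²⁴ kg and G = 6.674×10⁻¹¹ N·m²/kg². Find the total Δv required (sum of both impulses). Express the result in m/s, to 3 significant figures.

Δv_total ≈ 3630 m/s

μ = GM = 6.674×10⁻¹¹ × 4.868×10²⁴ = 3.249×10¹⁴ m³/s².
r₁ = 6606 km = 6.606×10⁶ m.
r₂ = 50250 km = 5.025×10⁷ m.
Transfer ellipse a_t = (r₁ + r₂)/2 = 2.843×10⁷ m.
At r₁: circular v_c1 = √(μ/r₁) = 7013 m/s; transfer-periapsis v_p = √[μ(2/r₁ − 1/a_t)] = 9324 m/s.
Δv₁ = v_p − v_c1 = 2311 m/s.
At r₂: circular v_c2 = √(μ/r₂) = 2543 m/s; transfer-apoapsis v_a = √[μ(2/r₂ − 1/a_t)] = 1226 m/s.
Δv₂ = v_c2 − v_a = 1317 m/s.
Total Δv = Δv₁ + Δv₂ = 3628 m/s.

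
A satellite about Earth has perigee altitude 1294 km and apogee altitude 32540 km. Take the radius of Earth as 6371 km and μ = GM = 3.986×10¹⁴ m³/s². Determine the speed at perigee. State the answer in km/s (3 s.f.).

r_p = 6371 + 1294 = 7665.0 km = 7.6650×10⁶ m.
r_a = 6371 + 32540 = 38911 km = 3.8911×10⁷ m.
Semi-major axis a = (r_p + r_a)/2 = 23288 km = 2.329×10⁷ m.
Vis-viva: v² = μ(2/r − 1/a) = 3.986×10¹⁴ × (2.609×10⁻⁷ − 4.294×10⁻⁸) = 8.689×10⁷ m²/s².
v = 9321 m/s = 9.321 km/s.

v ≈ 9.32 km/s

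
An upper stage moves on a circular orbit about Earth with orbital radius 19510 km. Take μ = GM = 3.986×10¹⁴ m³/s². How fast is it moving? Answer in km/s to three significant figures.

r = 19510 km = 1.951×10⁷ m.
For a circular orbit v = √(μ/r) = √(3.986×10¹⁴ / 1.951×10⁷) = √(2.043×10⁷) = 4520 m/s.
That is 4.520 km/s.

v ≈ 4.52 km/s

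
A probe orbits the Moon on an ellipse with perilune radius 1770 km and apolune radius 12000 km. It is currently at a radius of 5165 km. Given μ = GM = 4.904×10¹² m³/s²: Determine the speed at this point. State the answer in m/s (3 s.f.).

Semi-major axis a = (r_p + r_a)/2 = 6885.0 km = 6.885×10⁶ m.
Vis-viva: v² = μ(2/r − 1/a) = 4.904×10¹² × (3.872×10⁻⁷ − 1.452×10⁻⁷) = 1.187×10⁶ m²/s².
v = 1089 m/s.

v ≈ 1090 m/s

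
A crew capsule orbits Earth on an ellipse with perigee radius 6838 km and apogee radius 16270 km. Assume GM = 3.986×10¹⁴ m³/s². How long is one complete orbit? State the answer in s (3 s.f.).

T ≈ 12400 s

Semi-major axis a = (r_p + r_a)/2 = (6838.0 + 16270)/2 = 11554 km = 1.155×10⁷ m.
By Kepler's third law T = 2π√(a³/μ) = 2π × 1.967×10³ = 1.236×10⁴ s.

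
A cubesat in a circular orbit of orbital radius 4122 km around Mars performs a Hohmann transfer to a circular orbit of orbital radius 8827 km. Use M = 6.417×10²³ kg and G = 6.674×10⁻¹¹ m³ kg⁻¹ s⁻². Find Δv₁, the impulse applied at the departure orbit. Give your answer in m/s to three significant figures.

μ = GM = 6.674×10⁻¹¹ × 6.417×10²³ = 4.283×10¹³ m³/s².
r₁ = 4122 km = 4.122×10⁶ m.
r₂ = 8827 km = 8.827×10⁶ m.
Transfer ellipse a_t = (r₁ + r₂)/2 = 6.474×10⁶ m.
At r₁: circular v_c1 = √(μ/r₁) = 3223 m/s; transfer-periapsis v_p = √[μ(2/r₁ − 1/a_t)] = 3764 m/s.
Δv₁ = v_p − v_c1 = 540.3 m/s.

Δv ≈ 540 m/s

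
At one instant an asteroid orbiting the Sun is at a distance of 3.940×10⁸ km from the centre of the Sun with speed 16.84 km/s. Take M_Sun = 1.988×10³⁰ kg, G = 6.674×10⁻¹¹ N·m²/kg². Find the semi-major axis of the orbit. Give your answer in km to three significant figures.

a ≈ 3.40×10⁸ km

μ = GM = 6.674×10⁻¹¹ × 1.988×10³⁰ = 1.327×10²⁰ m³/s².
r = 3.940×10¹¹ m.
Vis-viva rearranged: 1/a = 2/r − v²/μ = 5.076×10⁻¹² − 2.137×10⁻¹² = 2.939×10⁻¹² m⁻¹.
a = 3.403×10¹¹ m = 3.4028×10⁸ km.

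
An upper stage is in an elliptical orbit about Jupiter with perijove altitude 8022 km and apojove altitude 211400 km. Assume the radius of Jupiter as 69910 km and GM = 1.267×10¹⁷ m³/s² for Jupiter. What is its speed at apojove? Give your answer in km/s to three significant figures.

v ≈ 14.0 km/s

r_p = 69910 + 8022 = 77932 km = 7.7932×10⁷ m.
r_a = 69910 + 211400 = 281310 km = 2.8131×10⁸ m.
Semi-major axis a = (r_p + r_a)/2 = 1.7962×10⁵ km = 1.796×10⁸ m.
Vis-viva: v² = μ(2/r − 1/a) = 1.267×10¹⁷ × (7.110×10⁻⁹ − 5.567×10⁻⁹) = 1.954×10⁸ m²/s².
v = 13980 m/s = 13.98 km/s.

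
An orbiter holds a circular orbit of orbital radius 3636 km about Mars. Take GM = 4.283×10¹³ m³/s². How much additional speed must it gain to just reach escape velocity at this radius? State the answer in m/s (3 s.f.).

r = 3636 km = 3.636×10⁶ m.
Circular speed v_c = √(μ/r) = 3432 m/s.
Escape speed v_esc = √(2μ/r) = √2 × v_c = 4854 m/s.
Δv = v_esc − v_c = 1422 m/s.

Δv ≈ 1420 m/s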